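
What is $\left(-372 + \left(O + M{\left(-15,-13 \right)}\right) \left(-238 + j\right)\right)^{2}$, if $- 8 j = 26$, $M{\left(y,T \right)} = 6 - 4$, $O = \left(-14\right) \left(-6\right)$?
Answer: $\frac{1784133121}{4} \approx 4.4603 \cdot 10^{8}$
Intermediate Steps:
$O = 84$
$M{\left(y,T \right)} = 2$
$j = - \frac{13}{4}$ ($j = \left(- \frac{1}{8}\right) 26 = - \frac{13}{4} \approx -3.25$)
$\left(-372 + \left(O + M{\left(-15,-13 \right)}\right) \left(-238 + j\right)\right)^{2} = \left(-372 + \left(84 + 2\right) \left(-238 - \frac{13}{4}\right)\right)^{2} = \left(-372 + 86 \left(- \frac{965}{4}\right)\right)^{2} = \left(-372 - \frac{41495}{2}\right)^{2} = \left(- \frac{42239}{2}\right)^{2} = \frac{1784133121}{4}$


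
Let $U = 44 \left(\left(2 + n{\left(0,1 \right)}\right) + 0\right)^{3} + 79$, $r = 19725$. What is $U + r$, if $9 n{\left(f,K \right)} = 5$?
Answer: $\frac{14972464}{729} \approx 20538.0$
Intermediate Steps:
$n{\left(f,K \right)} = \frac{5}{9}$ ($n{\left(f,K \right)} = \frac{1}{9} \cdot 5 = \frac{5}{9}$)
$U = \frac{592939}{729}$ ($U = 44 \left(\left(2 + \frac{5}{9}\right) + 0\right)^{3} + 79 = 44 \left(\frac{23}{9} + 0\right)^{3} + 79 = 44 \left(\frac{23}{9}\right)^{3} + 79 = 44 \cdot \frac{12167}{729} + 79 = \frac{535348}{729} + 79 = \frac{592939}{729} \approx 813.36$)
$U + r = \frac{592939}{729} + 19725 = \frac{14972464}{729}$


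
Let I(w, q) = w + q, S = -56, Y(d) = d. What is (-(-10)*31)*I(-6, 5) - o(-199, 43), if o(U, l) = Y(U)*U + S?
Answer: -39855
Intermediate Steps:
I(w, q) = q + w
o(U, l) = -56 + U² (o(U, l) = U*U - 56 = U² - 56 = -56 + U²)
(-(-10)*31)*I(-6, 5) - o(-199, 43) = (-(-10)*31)*(5 - 6) - (-56 + (-199)²) = -10*(-31)*(-1) - (-56 + 39601) = 310*(-1) - 1*39545 = -310 - 39545 = -39855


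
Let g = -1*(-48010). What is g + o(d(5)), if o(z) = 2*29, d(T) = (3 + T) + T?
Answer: 48068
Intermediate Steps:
d(T) = 3 + 2*T
o(z) = 58
g = 48010
g + o(d(5)) = 48010 + 58 = 48068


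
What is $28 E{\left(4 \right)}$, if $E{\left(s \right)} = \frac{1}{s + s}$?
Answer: $\frac{7}{2} \approx 3.5$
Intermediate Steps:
$E{\left(s \right)} = \frac{1}{2 s}$
$28 E{\left(4 \right)} = 28 \frac{1}{2 \cdot 4} = 28 \cdot \frac{1}{2} \cdot \frac{1}{4} = 28 \cdot \frac{1}{8} = \frac{7}{2}$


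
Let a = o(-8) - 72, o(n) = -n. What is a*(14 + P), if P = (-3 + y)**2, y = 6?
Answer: -1472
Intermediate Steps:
P = 9 (P = (-3 + 6)**2 = 3**2 = 9)
a = -64 (a = -1*(-8) - 72 = 8 - 72 = -64)
a*(14 + P) = -64*(14 + 9) = -64*23 = -1472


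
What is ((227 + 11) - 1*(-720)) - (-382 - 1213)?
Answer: 2553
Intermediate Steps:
((227 + 11) - 1*(-720)) - (-382 - 1213) = (238 + 720) - 1*(-1595) = 958 + 1595 = 2553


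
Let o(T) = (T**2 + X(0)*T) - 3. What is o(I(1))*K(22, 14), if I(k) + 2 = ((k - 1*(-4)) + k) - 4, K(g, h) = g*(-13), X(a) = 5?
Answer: 858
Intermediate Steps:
K(g, h) = -13*g
I(k) = -2 + 2*k (I(k) = -2 + (((k - 1*(-4)) + k) - 4) = -2 + (((k + 4) + k) - 4) = -2 + (((4 + k) + k) - 4) = -2 + ((4 + 2*k) - 4) = -2 + 2*k)
o(T) = -3 + T**2 + 5*T (o(T) = (T**2 + 5*T) - 3 = -3 + T**2 + 5*T)
o(I(1))*K(22, 14) = (-3 + (-2 + 2*1)**2 + 5*(-2 + 2*1))*(-13*22) = (-3 + (-2 + 2)**2 + 5*(-2 + 2))*(-286) = (-3 + 0**2 + 5*0)*(-286) = (-3 + 0 + 0)*(-286) = -3*(-286) = 858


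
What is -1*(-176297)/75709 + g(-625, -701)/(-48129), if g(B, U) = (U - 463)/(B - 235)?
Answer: 608084201992/261138889705 ≈ 2.3286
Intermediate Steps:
g(B, U) = (-463 + U)/(-235 + B)
-1*(-176297)/75709 + g(-625, -701)/(-48129) = -1*(-176297)/75709 + ((-463 - 701)/(-235 - 625))/(-48129) = 176297*(1/75709) + (-1164/(-860))*(-1/48129) = 176297/75709 - 1/860*(-1164)*(-1/48129) = 176297/75709 + (291/215)*(-1/48129) = 176297/75709 - 97/3449245 = 608084201992/261138889705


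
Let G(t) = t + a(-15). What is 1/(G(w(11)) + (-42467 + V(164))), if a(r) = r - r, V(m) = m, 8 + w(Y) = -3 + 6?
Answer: -1/42308 ≈ -2.3636e-5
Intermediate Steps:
w(Y) = -5 (w(Y) = -8 + (-3 + 6) = -8 + 3 = -5)
a(r) = 0
G(t) = t (G(t) = t + 0 = t)
1/(G(w(11)) + (-42467 + V(164))) = 1/(-5 + (-42467 + 164)) = 1/(-5 - 42303) = 1/(-42308) = -1/42308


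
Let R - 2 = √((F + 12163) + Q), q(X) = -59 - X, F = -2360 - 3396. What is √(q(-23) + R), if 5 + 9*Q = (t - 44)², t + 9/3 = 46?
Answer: √(-306 + 3*√57659)/3 ≈ 6.7853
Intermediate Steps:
t = 43 (t = -3 + 46 = 43)
F = -5756
Q = -4/9 (Q = -5/9 + (43 - 44)²/9 = -5/9 + (⅑)*(-1)² = -5/9 + (⅑)*1 = -5/9 + ⅑ = -4/9 ≈ -0.44444)
R = 2 + √57659/3 (R = 2 + √((-5756 + 12163) - 4/9) = 2 + √(6407 - 4/9) = 2 + √(57659/9) = 2 + √57659/3 ≈ 82.041)
√(q(-23) + R) = √((-59 - 1*(-23)) + (2 + √57659/3)) = √((-59 + 23) + (2 + √57659/3)) = √(-36 + (2 + √57659/3)) = √(-34 + √57659/3)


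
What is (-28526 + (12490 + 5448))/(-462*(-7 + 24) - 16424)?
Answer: 5294/12139 ≈ 0.43611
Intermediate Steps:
(-28526 + (12490 + 5448))/(-462*(-7 + 24) - 16424) = (-28526 + 17938)/(-462*17 - 16424) = -10588/(-7854 - 16424) = -10588/(-24278) = -10588*(-1/24278) = 5294/12139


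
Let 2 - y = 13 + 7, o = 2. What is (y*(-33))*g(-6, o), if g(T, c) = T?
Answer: -3564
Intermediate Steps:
y = -18 (y = 2 - (13 + 7) = 2 - 1*20 = 2 - 20 = -18)
(y*(-33))*g(-6, o) = -18*(-33)*(-6) = 594*(-6) = -3564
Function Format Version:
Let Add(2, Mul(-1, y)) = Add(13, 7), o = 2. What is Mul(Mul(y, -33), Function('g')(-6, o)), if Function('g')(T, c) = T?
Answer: -3564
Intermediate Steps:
y = -18 (y = Add(2, Mul(-1, Add(13, 7))) = Add(2, Mul(-1, 20)) = Add(2, -20) = -18)
Mul(Mul(y, -33), Function('g')(-6, o)) = Mul(Mul(-18, -33), -6) = Mul(594, -6) = -3564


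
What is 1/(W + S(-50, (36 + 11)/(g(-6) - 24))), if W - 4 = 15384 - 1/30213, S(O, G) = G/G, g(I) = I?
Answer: 30213/464947856 ≈ 6.4982e-5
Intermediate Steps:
S(O, G) = 1
W = 464917643/30213 (W = 4 + (15384 - 1/30213) = 4 + 464796791/30213 = 464917643/30213 ≈ 15388.)
1/(W + S(-50, (36 + 11)/(g(-6) - 24))) = 1/(464917643/30213 + 1) = 1/(464947856/30213) = 30213/464947856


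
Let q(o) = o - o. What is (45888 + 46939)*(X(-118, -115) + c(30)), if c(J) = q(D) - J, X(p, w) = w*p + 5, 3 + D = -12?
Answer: 1257341715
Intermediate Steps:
D = -15 (D = -3 - 12 = -15)
X(p, w) = 5 + p*w (X(p, w) = p*w + 5 = 5 + p*w)
q(o) = 0
c(J) = -J (c(J) = 0 - J = -J)
(45888 + 46939)*(X(-118, -115) + c(30)) = (45888 + 46939)*((5 - 118*(-115)) - 1*30) = 92827*((5 + 13570) - 30) = 92827*(13575 - 30) = 92827*13545 = 1257341715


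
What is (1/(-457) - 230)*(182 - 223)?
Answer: 4309551/457 ≈ 9430.1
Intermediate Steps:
(1/(-457) - 230)*(182 - 223) = (-1/457 - 230)*(-41) = -105111/457*(-41) = 4309551/457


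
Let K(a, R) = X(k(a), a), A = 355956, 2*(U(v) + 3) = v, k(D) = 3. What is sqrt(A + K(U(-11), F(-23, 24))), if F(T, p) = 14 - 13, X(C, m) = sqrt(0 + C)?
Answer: sqrt(355956 + sqrt(3)) ≈ 596.62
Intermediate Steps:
X(C, m) = sqrt(C)
F(T, p) = 1
U(v) = -3 + v/2
K(a, R) = sqrt(3)
sqrt(A + K(U(-11), F(-23, 24))) = sqrt(355956 + sqrt(3))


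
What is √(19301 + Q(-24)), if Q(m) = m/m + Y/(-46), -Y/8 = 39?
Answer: √10214346/23 ≈ 138.96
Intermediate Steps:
Y = -312 (Y = -8*39 = -312)
Q(m) = 179/23 (Q(m) = m/m - 312/(-46) = 1 - 312*(-1/46) = 1 + 156/23 = 179/23)
√(19301 + Q(-24)) = √(19301 + 179/23) = √(444102/23) = √10214346/23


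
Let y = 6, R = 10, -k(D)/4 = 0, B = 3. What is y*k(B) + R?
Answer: 10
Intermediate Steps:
k(D) = 0 (k(D) = -4*0 = 0)
y*k(B) + R = 6*0 + 10 = 0 + 10 = 10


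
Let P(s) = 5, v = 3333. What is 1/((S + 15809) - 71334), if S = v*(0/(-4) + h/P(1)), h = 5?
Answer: -1/52192 ≈ -1.9160e-5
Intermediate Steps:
S = 3333 (S = 3333*(0/(-4) + 5/5) = 3333*(0*(-¼) + 5*(⅕)) = 3333*(0 + 1) = 3333*1 = 3333)
1/((S + 15809) - 71334) = 1/((3333 + 15809) - 71334) = 1/(19142 - 71334) = 1/(-52192) = -1/52192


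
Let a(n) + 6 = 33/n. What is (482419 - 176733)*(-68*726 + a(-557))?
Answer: -8406777981786/557 ≈ -1.5093e+10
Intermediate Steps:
a(n) = -6 + 33/n
(482419 - 176733)*(-68*726 + a(-557)) = (482419 - 176733)*(-68*726 + (-6 + 33/(-557))) = 305686*(-49368 + (-6 + 33*(-1/557))) = 305686*(-49368 + (-6 - 33/557)) = 305686*(-49368 - 3375/557) = 305686*(-27501351/557) = -8406777981786/557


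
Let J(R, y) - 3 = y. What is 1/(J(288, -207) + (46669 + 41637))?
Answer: 1/88102 ≈ 1.1350e-5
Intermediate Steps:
J(R, y) = 3 + y
1/(J(288, -207) + (46669 + 41637)) = 1/((3 - 207) + (46669 + 41637)) = 1/(-204 + 88306) = 1/88102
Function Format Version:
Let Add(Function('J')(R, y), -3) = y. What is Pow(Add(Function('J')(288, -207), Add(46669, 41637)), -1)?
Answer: Rational(1, 88102) ≈ 1.1350e-5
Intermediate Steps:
Function('J')(R, y) = Add(3, y)
Pow(Add(Function('J')(288, -207), Add(46669, 41637)), -1) = Pow(Add(Add(3, -207), Add(46669, 41637)), -1) = Pow(Add(-204, 88306), -1) = Pow(88102, -1) = Rational(1, 88102)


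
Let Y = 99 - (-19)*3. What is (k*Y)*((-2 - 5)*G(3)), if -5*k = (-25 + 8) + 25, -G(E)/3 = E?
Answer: -78624/5 ≈ -15725.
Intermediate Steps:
G(E) = -3*E
k = -8/5 (k = -((-25 + 8) + 25)/5 = -(-17 + 25)/5 = -⅕*8 = -8/5 ≈ -1.6000)
Y = 156 (Y = 99 - 1*(-57) = 99 + 57 = 156)
(k*Y)*((-2 - 5)*G(3)) = (-8/5*156)*((-2 - 5)*(-3*3)) = -(-8736)*(-9)/5 = -1248/5*63 = -78624/5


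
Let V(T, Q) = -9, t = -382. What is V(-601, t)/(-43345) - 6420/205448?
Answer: -69106467/2226285890 ≈ -0.031041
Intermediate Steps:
V(-601, t)/(-43345) - 6420/205448 = -9/(-43345) - 6420/205448 = -9*(-1/43345) - 6420*1/205448 = 9/43345 - 1605/51362 = -69106467/2226285890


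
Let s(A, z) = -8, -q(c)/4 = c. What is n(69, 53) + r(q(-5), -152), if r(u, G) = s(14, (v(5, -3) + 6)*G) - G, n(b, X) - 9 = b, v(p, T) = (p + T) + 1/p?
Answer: 222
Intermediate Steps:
q(c) = -4*c
v(p, T) = T + p + 1/p (v(p, T) = (T + p) + 1/p = T + p + 1/p)
n(b, X) = 9 + b
r(u, G) = -8 - G
n(69, 53) + r(q(-5), -152) = (9 + 69) + (-8 - 1*(-152)) = 78 + (-8 + 152) = 78 + 144 = 222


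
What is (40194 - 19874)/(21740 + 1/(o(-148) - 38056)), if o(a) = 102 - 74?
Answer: 772728960/826728719 ≈ 0.93468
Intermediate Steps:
o(a) = 28
(40194 - 19874)/(21740 + 1/(o(-148) - 38056)) = (40194 - 19874)/(21740 + 1/(28 - 38056)) = 20320/(21740 + 1/(-38028)) = 20320/(21740 - 1/38028) = 20320/(826728719/38028) = 20320*(38028/826728719) = 772728960/826728719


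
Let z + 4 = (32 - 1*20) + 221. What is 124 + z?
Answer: 353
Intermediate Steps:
z = 229 (z = -4 + ((32 - 1*20) + 221) = -4 + ((32 - 20) + 221) = -4 + (12 + 221) = -4 + 233 = 229)
124 + z = 124 + 229 = 353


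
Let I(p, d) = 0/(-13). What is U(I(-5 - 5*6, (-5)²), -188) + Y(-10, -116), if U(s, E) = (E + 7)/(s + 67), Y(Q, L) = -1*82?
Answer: -5675/67 ≈ -84.702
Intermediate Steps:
I(p, d) = 0 (I(p, d) = 0*(-1/13) = 0)
Y(Q, L) = -82
U(s, E) = (7 + E)/(67 + s)
U(I(-5 - 5*6, (-5)²), -188) + Y(-10, -116) = (7 - 188)/(67 + 0) - 82 = -181/67 - 82 = -5675/67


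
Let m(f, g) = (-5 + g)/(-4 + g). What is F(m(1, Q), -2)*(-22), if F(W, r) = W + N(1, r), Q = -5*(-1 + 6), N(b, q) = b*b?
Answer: -1298/29 ≈ -44.759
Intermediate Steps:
N(b, q) = b²
Q = -25 (Q = -5*5 = -25)
m(f, g) = (-5 + g)/(-4 + g)
F(W, r) = 1 + W (F(W, r) = W + 1² = W + 1 = 1 + W)
F(m(1, Q), -2)*(-22) = (1 + (-5 - 25)/(-4 - 25))*(-22) = (1 - 30/(-29))*(-22) = (1 - 1/29*(-30))*(-22) = (1 + 30/29)*(-22) = (59/29)*(-22) = -1298/29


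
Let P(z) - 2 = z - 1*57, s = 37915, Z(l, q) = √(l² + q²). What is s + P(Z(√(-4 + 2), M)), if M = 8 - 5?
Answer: 37860 + √7 ≈ 37863.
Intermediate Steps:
M = 3
P(z) = -55 + z (P(z) = 2 + (z - 1*57) = 2 + (z - 57) = 2 + (-57 + z) = -55 + z)
s + P(Z(√(-4 + 2), M)) = 37915 + (-55 + √((√(-4 + 2))² + 3²)) = 37915 + (-55 + √((√(-2))² + 9)) = 37915 + (-55 + √((I*√2)² + 9)) = 37915 + (-55 + √(-2 + 9)) = 37915 + (-55 + √7) = 37860 + √7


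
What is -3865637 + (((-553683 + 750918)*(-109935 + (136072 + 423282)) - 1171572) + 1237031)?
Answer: 88637356287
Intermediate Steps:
-3865637 + (((-553683 + 750918)*(-109935 + (136072 + 423282)) - 1171572) + 1237031) = -3865637 + ((197235*(-109935 + 559354) - 1171572) + 1237031) = -3865637 + ((197235*449419 - 1171572) + 1237031) = -3865637 + ((88641156465 - 1171572) + 1237031) = -3865637 + (88639984893 + 1237031) = -3865637 + 88641221924 = 88637356287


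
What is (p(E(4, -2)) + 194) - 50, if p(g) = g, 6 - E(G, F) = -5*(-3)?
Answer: 135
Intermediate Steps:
E(G, F) = -9 (E(G, F) = 6 - (-5)*(-3) = 6 - 1*15 = 6 - 15 = -9)
(p(E(4, -2)) + 194) - 50 = (-9 + 194) - 50 = 185 - 50 = 135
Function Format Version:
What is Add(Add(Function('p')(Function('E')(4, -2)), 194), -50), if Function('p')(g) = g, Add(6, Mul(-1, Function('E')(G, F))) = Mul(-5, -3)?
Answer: 135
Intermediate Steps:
Function('E')(G, F) = -9 (Function('E')(G, F) = Add(6, Mul(-1, Mul(-5, -3))) = Add(6, Mul(-1, 15)) = Add(6, -15) = -9)
Add(Add(Function('p')(Function('E')(4, -2)), 194), -50) = Add(Add(-9, 194), -50) = Add(185, -50) = 135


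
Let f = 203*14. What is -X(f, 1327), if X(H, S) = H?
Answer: -2842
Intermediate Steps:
f = 2842
-X(f, 1327) = -1*2842 = -2842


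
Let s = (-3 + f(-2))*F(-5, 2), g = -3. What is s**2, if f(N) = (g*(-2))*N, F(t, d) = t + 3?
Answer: 900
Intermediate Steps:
F(t, d) = 3 + t
f(N) = 6*N (f(N) = (-3*(-2))*N = 6*N)
s = 30 (s = (-3 + 6*(-2))*(3 - 5) = (-3 - 12)*(-2) = -15*(-2) = 30)
s**2 = 30**2 = 900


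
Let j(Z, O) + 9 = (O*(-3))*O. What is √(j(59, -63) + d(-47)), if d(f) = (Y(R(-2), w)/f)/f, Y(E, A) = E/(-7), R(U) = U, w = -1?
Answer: 11*I*√10659502/329 ≈ 109.16*I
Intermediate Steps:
Y(E, A) = -E/7 (Y(E, A) = E*(-⅐) = -E/7)
j(Z, O) = -9 - 3*O² (j(Z, O) = -9 + (O*(-3))*O = -9 + (-3*O)*O = -9 - 3*O²)
d(f) = 2/(7*f²) (d(f) = ((-⅐*(-2))/f)/f = (2/(7*f))/f = 2/(7*f²))
√(j(59, -63) + d(-47)) = √((-9 - 3*(-63)²) + (2/7)/(-47)²) = √((-9 - 3*3969) + (2/7)*(1/2209)) = √((-9 - 11907) + 2/15463) = √(-11916 + 2/15463) = √(-184257106/15463) = 11*I*√10659502/329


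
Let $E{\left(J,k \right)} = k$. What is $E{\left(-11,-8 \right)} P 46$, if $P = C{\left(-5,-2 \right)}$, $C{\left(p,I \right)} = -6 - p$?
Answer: $368$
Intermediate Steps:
$P = -1$ ($P = -6 - -5 = -6 + 5 = -1$)
$E{\left(-11,-8 \right)} P 46 = \left(-8\right) \left(-1\right) 46 = 8 \cdot 46 = 368$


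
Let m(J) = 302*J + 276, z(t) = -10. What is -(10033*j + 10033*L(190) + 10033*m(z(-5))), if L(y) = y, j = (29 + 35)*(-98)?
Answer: 88551258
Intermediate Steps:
j = -6272 (j = 64*(-98) = -6272)
m(J) = 276 + 302*J
-(10033*j + 10033*L(190) + 10033*m(z(-5))) = -(-58251598 - 30299660) = -10033/(1/((276 - 3020) - 6082)) = -10033/(1/(-2744 - 6082)) = -10033/(1/(-8826)) = -10033/(-1/8826) = -10033*(-8826) = 88551258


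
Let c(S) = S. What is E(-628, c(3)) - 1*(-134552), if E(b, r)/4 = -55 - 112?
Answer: 133884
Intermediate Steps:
E(b, r) = -668 (E(b, r) = 4*(-55 - 112) = 4*(-167) = -668)
E(-628, c(3)) - 1*(-134552) = -668 - 1*(-134552) = -668 + 134552 = 133884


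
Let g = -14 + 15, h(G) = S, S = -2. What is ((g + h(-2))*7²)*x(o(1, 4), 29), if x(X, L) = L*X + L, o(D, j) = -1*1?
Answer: 0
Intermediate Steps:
h(G) = -2
o(D, j) = -1
g = 1
x(X, L) = L + L*X
((g + h(-2))*7²)*x(o(1, 4), 29) = ((1 - 2)*7²)*(29*(1 - 1)) = (-1*49)*(29*0) = -49*0 = 0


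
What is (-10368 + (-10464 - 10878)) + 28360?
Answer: -3350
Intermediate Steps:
(-10368 + (-10464 - 10878)) + 28360 = (-10368 - 21342) + 28360 = -31710 + 28360 = -3350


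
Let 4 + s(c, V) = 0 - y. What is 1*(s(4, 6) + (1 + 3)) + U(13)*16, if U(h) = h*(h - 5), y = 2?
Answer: 1662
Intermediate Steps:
U(h) = h*(-5 + h)
s(c, V) = -6 (s(c, V) = -4 + (0 - 1*2) = -4 + (0 - 2) = -4 - 2 = -6)
1*(s(4, 6) + (1 + 3)) + U(13)*16 = 1*(-6 + (1 + 3)) + (13*(-5 + 13))*16 = 1*(-6 + 4) + (13*8)*16 = 1*(-2) + 104*16 = -2 + 1664 = 1662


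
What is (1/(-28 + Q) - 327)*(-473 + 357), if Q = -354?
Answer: 7245070/191 ≈ 37932.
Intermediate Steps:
(1/(-28 + Q) - 327)*(-473 + 357) = (1/(-28 - 354) - 327)*(-473 + 357) = (1/(-382) - 327)*(-116) = (-1/382 - 327)*(-116) = -124915/382*(-116) = 7245070/191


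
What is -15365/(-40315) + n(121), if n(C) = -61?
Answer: -488770/8063 ≈ -60.619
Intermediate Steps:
-15365/(-40315) + n(121) = -15365/(-40315) - 61 = -15365*(-1/40315) - 61 = 3073/8063 - 61 = -488770/8063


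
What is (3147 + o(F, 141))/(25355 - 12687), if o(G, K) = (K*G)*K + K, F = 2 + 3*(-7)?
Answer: -374451/12668 ≈ -29.559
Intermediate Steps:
F = -19 (F = 2 - 21 = -19)
o(G, K) = K + G*K² (o(G, K) = (G*K)*K + K = G*K² + K = K + G*K²)
(3147 + o(F, 141))/(25355 - 12687) = (3147 + 141*(1 - 19*141))/(25355 - 12687) = (3147 + 141*(1 - 2679))/12668 = (3147 + 141*(-2678))*(1/12668) = (3147 - 377598)*(1/12668) = -374451*1/12668 = -374451/12668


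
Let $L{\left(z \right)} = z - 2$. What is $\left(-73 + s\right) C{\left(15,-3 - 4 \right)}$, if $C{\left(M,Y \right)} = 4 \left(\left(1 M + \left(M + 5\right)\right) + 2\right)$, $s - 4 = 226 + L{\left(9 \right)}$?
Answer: $24272$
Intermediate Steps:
$L{\left(z \right)} = -2 + z$ ($L{\left(z \right)} = z - 2 = -2 + z$)
$s = 237$ ($s = 4 + \left(226 + \left(-2 + 9\right)\right) = 4 + \left(226 + 7\right) = 4 + 233 = 237$)
$C{\left(M,Y \right)} = 28 + 8 M$ ($C{\left(M,Y \right)} = 4 \left(\left(M + \left(5 + M\right)\right) + 2\right) = 4 \left(\left(5 + 2 M\right) + 2\right) = 4 \left(7 + 2 M\right) = 28 + 8 M$)
$\left(-73 + s\right) C{\left(15,-3 - 4 \right)} = \left(-73 + 237\right) \left(28 + 8 \cdot 15\right) = 164 \left(28 + 120\right) = 164 \cdot 148 = 24272$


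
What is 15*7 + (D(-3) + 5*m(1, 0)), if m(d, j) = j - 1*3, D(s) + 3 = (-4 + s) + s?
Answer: 77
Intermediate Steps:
D(s) = -7 + 2*s (D(s) = -3 + ((-4 + s) + s) = -3 + (-4 + 2*s) = -7 + 2*s)
m(d, j) = -3 + j (m(d, j) = j - 3 = -3 + j)
15*7 + (D(-3) + 5*m(1, 0)) = 15*7 + ((-7 + 2*(-3)) + 5*(-3 + 0)) = 105 + ((-7 - 6) + 5*(-3)) = 105 + (-13 - 15) = 105 - 28 = 77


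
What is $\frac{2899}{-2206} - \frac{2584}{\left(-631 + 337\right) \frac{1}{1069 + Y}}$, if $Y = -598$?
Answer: $\frac{447331813}{108094} \approx 4138.4$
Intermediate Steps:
$\frac{2899}{-2206} - \frac{2584}{\left(-631 + 337\right) \frac{1}{1069 + Y}} = \frac{2899}{-2206} - \frac{2584}{\left(-631 + 337\right) \frac{1}{1069 - 598}} = 2899 \left(- \frac{1}{2206}\right) - \frac{2584}{\left(-294\right) \frac{1}{471}} = - \frac{2899}{2206} - \frac{2584}{\left(-294\right) \frac{1}{471}} = - \frac{2899}{2206} - \frac{2584}{- \frac{98}{157}} = - \frac{2899}{2206} - - \frac{202844}{49} = - \frac{2899}{2206} + \frac{202844}{49} = \frac{447331813}{108094}$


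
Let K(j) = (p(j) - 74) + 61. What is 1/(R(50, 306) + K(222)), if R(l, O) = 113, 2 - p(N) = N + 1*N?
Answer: -1/342 ≈ -0.0029240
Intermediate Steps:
p(N) = 2 - 2*N (p(N) = 2 - (N + 1*N) = 2 - (N + N) = 2 - 2*N)
K(j) = -11 - 2*j (K(j) = ((2 - 2*j) - 74) + 61 = (-72 - 2*j) + 61 = -11 - 2*j)
1/(R(50, 306) + K(222)) = 1/(113 + (-11 - 2*222)) = 1/(113 + (-11 - 444)) = 1/(113 - 455) = 1/(-342) = -1/342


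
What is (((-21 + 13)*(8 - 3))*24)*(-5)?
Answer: 4800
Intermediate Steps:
(((-21 + 13)*(8 - 3))*24)*(-5) = (-8*5*24)*(-5) = -40*24*(-5) = -960*(-5) = 4800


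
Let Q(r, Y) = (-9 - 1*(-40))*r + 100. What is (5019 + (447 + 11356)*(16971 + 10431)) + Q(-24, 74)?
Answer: 323430181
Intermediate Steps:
Q(r, Y) = 100 + 31*r (Q(r, Y) = (-9 + 40)*r + 100 = 31*r + 100 = 100 + 31*r)
(5019 + (447 + 11356)*(16971 + 10431)) + Q(-24, 74) = (5019 + (447 + 11356)*(16971 + 10431)) + (100 + 31*(-24)) = (5019 + 11803*27402) + (100 - 744) = (5019 + 323425806) - 644 = 323430825 - 644 = 323430181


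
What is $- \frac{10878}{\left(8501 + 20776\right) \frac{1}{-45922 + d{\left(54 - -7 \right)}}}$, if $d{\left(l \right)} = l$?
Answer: $\frac{55430662}{3253} \approx 17040.0$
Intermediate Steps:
$- \frac{10878}{\left(8501 + 20776\right) \frac{1}{-45922 + d{\left(54 - -7 \right)}}} = - \frac{10878}{\left(8501 + 20776\right) \frac{1}{-45922 + \left(54 - -7\right)}} = - \frac{10878}{29277 \frac{1}{-45922 + \left(54 + 7\right)}} = - \frac{10878}{29277 \frac{1}{-45922 + 61}} = - \frac{10878}{29277 \frac{1}{-45861}} = - \frac{10878}{29277 \left(- \frac{1}{45861}\right)} = - \frac{10878}{- \frac{9759}{15287}} = \left(-10878\right) \left(- \frac{15287}{9759}\right) = \frac{55430662}{3253}$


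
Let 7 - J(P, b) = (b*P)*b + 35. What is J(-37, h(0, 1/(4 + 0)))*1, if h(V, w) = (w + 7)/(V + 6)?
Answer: 14989/576 ≈ 26.023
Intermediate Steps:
h(V, w) = (7 + w)/(6 + V)
J(P, b) = -28 - P*b**2 (J(P, b) = 7 - ((b*P)*b + 35) = 7 - ((P*b)*b + 35) = 7 - (P*b**2 + 35) = 7 - (35 + P*b**2) = 7 + (-35 - P*b**2) = -28 - P*b**2)
J(-37, h(0, 1/(4 + 0)))*1 = (-28 - 1*(-37)*((7 + 1/(4 + 0))/(6 + 0))**2)*1 = (-28 - 1*(-37)*((7 + 1/4)/6)**2)*1 = (-28 - 1*(-37)*((1/6)*(29/4))**2)*1 = (-28 - 1*(-37)*(29/24)**2)*1 = (-28 - 1*(-37)*841/576)*1 = (-28 + 31117/576)*1 = (14989/576)*1 = 14989/576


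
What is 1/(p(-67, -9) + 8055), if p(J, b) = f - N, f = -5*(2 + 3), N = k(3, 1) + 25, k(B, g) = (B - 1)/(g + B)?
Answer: 2/16009 ≈ 0.00012493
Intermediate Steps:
k(B, g) = (-1 + B)/(B + g)
N = 51/2 (N = (-1 + 3)/(3 + 1) + 25 = 2/4 + 25 = (1/4)*2 + 25 = 1/2 + 25 = 51/2 ≈ 25.500)
f = -25 (f = -5*5 = -25)
p(J, b) = -101/2 (p(J, b) = -25 - 1*51/2 = -25 - 51/2 = -101/2)
1/(p(-67, -9) + 8055) = 1/(-101/2 + 8055) = 1/(16009/2) = 2/16009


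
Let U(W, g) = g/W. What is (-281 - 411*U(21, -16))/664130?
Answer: 45/929782 ≈ 4.8398e-5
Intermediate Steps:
(-281 - 411*U(21, -16))/664130 = (-281 - (-6576)/21)/664130 = (-281 - (-6576)/21)*(1/664130) = (-281 - 411*(-16/21))*(1/664130) = (-281 + 2192/7)*(1/664130) = (225/7)*(1/664130) = 45/929782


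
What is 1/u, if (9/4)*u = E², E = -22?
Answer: 9/1936 ≈ 0.0046488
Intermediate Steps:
u = 1936/9 (u = (4/9)*(-22)² = (4/9)*484 = 1936/9 ≈ 215.11)
1/u = 1/(1936/9) = 9/1936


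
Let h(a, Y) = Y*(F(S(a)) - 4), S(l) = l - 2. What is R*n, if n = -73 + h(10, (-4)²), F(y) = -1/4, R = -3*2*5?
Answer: 4230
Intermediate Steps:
R = -30 (R = -6*5 = -30)
S(l) = -2 + l
F(y) = -¼ (F(y) = -1*¼ = -¼)
h(a, Y) = -17*Y/4 (h(a, Y) = Y*(-¼ - 4) = Y*(-17/4) = -17*Y/4)
n = -141 (n = -73 - 17/4*(-4)² = -73 - 17/4*16 = -73 - 68 = -141)
R*n = -30*(-141) = 4230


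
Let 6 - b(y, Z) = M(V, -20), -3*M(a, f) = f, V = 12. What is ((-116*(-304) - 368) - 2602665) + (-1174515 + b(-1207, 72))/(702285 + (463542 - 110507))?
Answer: -8129457466787/3165960 ≈ -2.5678e+6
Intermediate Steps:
M(a, f) = -f/3
b(y, Z) = -⅔ (b(y, Z) = 6 - (-1)*(-20)/3 = 6 - 1*20/3 = 6 - 20/3 = -⅔)
((-116*(-304) - 368) - 2602665) + (-1174515 + b(-1207, 72))/(702285 + (463542 - 110507)) = ((-116*(-304) - 368) - 2602665) + (-1174515 - ⅔)/(702285 + (463542 - 110507)) = ((35264 - 368) - 2602665) - 3523547/(3*(702285 + 353035)) = (34896 - 2602665) - 3523547/3/1055320 = -2567769 - 3523547/3*1/1055320 = -2567769 - 3523547/3165960 = -8129457466787/3165960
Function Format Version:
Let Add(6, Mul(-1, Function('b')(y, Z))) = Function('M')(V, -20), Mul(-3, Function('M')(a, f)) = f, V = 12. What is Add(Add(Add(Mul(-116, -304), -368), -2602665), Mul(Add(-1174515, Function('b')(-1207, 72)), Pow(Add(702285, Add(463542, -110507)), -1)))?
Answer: Rational(-8129457466787, 3165960) ≈ -2.5678e+6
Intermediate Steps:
Function('M')(a, f) = Mul(Rational(-1, 3), f)
Function('b')(y, Z) = Rational(-2, 3) (Function('b')(y, Z) = Add(6, Mul(-1, Mul(Rational(-1, 3), -20))) = Add(6, Mul(-1, Rational(20, 3))) = Add(6, Rational(-20, 3)) = Rational(-2, 3))
Add(Add(Add(Mul(-116, -304), -368), -2602665), Mul(Add(-1174515, Function('b')(-1207, 72)), Pow(Add(702285, Add(463542, -110507)), -1))) = Add(Add(Add(Mul(-116, -304), -368), -2602665), Mul(Add(-1174515, Rational(-2, 3)), Pow(Add(702285, Add(463542, -110507)), -1))) = Add(Add(Add(35264, -368), -2602665), Mul(Rational(-3523547, 3), Pow(Add(702285, 353035), -1))) = Add(Add(34896, -2602665), Mul(Rational(-3523547, 3), Pow(1055320, -1))) = Add(-2567769, Mul(Rational(-3523547, 3), Rational(1, 1055320))) = Add(-2567769, Rational(-3523547, 3165960)) = Rational(-8129457466787, 3165960)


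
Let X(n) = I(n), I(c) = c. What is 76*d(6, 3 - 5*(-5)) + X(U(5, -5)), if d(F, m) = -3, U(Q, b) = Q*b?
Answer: -253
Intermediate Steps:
X(n) = n
76*d(6, 3 - 5*(-5)) + X(U(5, -5)) = 76*(-3) + 5*(-5) = -228 - 25 = -253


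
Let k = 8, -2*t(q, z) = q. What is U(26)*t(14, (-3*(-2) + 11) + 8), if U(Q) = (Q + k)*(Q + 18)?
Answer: -10472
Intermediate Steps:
t(q, z) = -q/2
U(Q) = (8 + Q)*(18 + Q) (U(Q) = (Q + 8)*(Q + 18) = (8 + Q)*(18 + Q))
U(26)*t(14, (-3*(-2) + 11) + 8) = (144 + 26**2 + 26*26)*(-1/2*14) = (144 + 676 + 676)*(-7) = 1496*(-7) = -10472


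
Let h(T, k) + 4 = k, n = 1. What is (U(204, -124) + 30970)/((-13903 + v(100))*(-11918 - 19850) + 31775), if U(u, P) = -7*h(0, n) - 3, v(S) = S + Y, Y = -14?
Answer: 30988/438970231 ≈ 7.0593e-5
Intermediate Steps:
v(S) = -14 + S (v(S) = S - 14 = -14 + S)
h(T, k) = -4 + k
U(u, P) = 18 (U(u, P) = -7*(-4 + 1) - 3 = -7*(-3) - 3 = 21 - 3 = 18)
(U(204, -124) + 30970)/((-13903 + v(100))*(-11918 - 19850) + 31775) = (18 + 30970)/((-13903 + (-14 + 100))*(-11918 - 19850) + 31775) = 30988/((-13903 + 86)*(-31768) + 31775) = 30988/(-13817*(-31768) + 31775) = 30988/(438938456 + 31775) = 30988/438970231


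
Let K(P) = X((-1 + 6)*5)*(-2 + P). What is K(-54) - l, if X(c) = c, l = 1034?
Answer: -2434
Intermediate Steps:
K(P) = -50 + 25*P (K(P) = ((-1 + 6)*5)*(-2 + P) = (5*5)*(-2 + P) = 25*(-2 + P) = -50 + 25*P)
K(-54) - l = (-50 + 25*(-54)) - 1*1034 = (-50 - 1350) - 1034 = -1400 - 1034 = -2434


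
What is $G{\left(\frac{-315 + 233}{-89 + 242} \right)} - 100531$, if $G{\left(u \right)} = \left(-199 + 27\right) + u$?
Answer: $- \frac{15407641}{153} \approx -1.007 \cdot 10^{5}$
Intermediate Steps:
$G{\left(u \right)} = -172 + u$
$G{\left(\frac{-315 + 233}{-89 + 242} \right)} - 100531 = \left(-172 + \frac{-315 + 233}{-89 + 242}\right) - 100531 = \left(-172 - \frac{82}{153}\right) - 100531 = - \frac{26398}{153} - 100531 = - \frac{15407641}{153}$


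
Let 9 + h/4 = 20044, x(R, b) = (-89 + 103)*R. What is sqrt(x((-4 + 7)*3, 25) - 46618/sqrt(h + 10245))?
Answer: sqrt(1029350476350 - 4213567930*sqrt(90385))/90385 ≈ 5.3909*I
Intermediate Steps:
x(R, b) = 14*R
h = 80140 (h = -36 + 4*20044 = -36 + 80176 = 80140)
sqrt(x((-4 + 7)*3, 25) - 46618/sqrt(h + 10245)) = sqrt(14*((-4 + 7)*3) - 46618/sqrt(80140 + 10245)) = sqrt(14*(3*3) - 46618*sqrt(90385)/90385) = sqrt(14*9 - 46618*sqrt(90385)/90385) = sqrt(126 - 46618*sqrt(90385)/90385)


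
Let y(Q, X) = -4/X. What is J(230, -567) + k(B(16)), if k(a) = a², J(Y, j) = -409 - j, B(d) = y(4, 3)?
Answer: 1438/9 ≈ 159.78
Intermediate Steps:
B(d) = -4/3
J(230, -567) + k(B(16)) = (-409 - 1*(-567)) + (-4/3)² = (-409 + 567) + 16/9 = 158 + 16/9 = 1438/9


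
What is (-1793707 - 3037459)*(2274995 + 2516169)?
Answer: -23146908617224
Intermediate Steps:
(-1793707 - 3037459)*(2274995 + 2516169) = -4831166*4791164 = -23146908617224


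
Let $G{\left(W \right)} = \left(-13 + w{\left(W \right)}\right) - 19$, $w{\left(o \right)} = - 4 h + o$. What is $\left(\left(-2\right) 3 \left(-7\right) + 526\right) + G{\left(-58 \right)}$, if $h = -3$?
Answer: $490$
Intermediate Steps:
$w{\left(o \right)} = 12 + o$ ($w{\left(o \right)} = \left(-4\right) \left(-3\right) + o = 12 + o$)
$G{\left(W \right)} = -20 + W$ ($G{\left(W \right)} = \left(-13 + \left(12 + W\right)\right) - 19 = \left(-1 + W\right) - 19 = -20 + W$)
$\left(\left(-2\right) 3 \left(-7\right) + 526\right) + G{\left(-58 \right)} = \left(\left(-2\right) 3 \left(-7\right) + 526\right) - 78 = \left(\left(-6\right) \left(-7\right) + 526\right) - 78 = \left(42 + 526\right) - 78 = 568 - 78 = 490$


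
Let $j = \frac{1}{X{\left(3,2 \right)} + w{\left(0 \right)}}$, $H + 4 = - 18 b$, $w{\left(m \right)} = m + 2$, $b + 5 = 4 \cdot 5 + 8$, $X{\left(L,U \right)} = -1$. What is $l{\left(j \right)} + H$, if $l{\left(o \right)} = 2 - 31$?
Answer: $-447$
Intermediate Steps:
$b = 23$ ($b = -5 + \left(4 \cdot 5 + 8\right) = -5 + \left(20 + 8\right) = -5 + 28 = 23$)
$w{\left(m \right)} = 2 + m$
$H = -418$ ($H = -4 - 414 = -418$)
$j = 1$ ($j = \frac{1}{-1 + \left(2 + 0\right)} = \frac{1}{-1 + 2} = 1^{-1} = 1$)
$l{\left(o \right)} = -29$
$l{\left(j \right)} + H = -29 - 418 = -447$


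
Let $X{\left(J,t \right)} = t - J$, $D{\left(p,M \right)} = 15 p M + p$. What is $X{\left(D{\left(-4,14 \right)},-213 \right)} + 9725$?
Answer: $10356$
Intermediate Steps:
$D{\left(p,M \right)} = p + 15 M p$ ($D{\left(p,M \right)} = 15 M p + p = p + 15 M p$)
$X{\left(D{\left(-4,14 \right)},-213 \right)} + 9725 = \left(-213 - - 4 \left(1 + 15 \cdot 14\right)\right) + 9725 = \left(-213 - - 4 \left(1 + 210\right)\right) + 9725 = \left(-213 - \left(-4\right) 211\right) + 9725 = \left(-213 - -844\right) + 9725 = \left(-213 + 844\right) + 9725 = 631 + 9725 = 10356$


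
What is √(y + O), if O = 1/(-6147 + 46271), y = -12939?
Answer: I*√5207738447485/20062 ≈ 113.75*I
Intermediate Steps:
O = 1/40124 ≈ 2.4923e-5
√(y + O) = √(-12939 + 1/40124) = √(-519164435/40124) = I*√5207738447485/20062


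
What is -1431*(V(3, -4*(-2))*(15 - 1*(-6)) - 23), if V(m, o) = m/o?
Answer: 173151/8 ≈ 21644.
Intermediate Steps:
-1431*(V(3, -4*(-2))*(15 - 1*(-6)) - 23) = -1431*((3/((-4*(-2))))*(15 - 1*(-6)) - 23) = -1431*((3/8)*(15 + 6) - 23) = -1431*((3*(⅛))*21 - 23) = -1431*((3/8)*21 - 23) = -1431*(63/8 - 23) = -1431*(-121/8) = 173151/8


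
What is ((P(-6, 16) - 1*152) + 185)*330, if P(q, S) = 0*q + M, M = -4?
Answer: 9570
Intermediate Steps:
P(q, S) = -4 (P(q, S) = 0*q - 4 = 0 - 4 = -4)
((P(-6, 16) - 1*152) + 185)*330 = ((-4 - 1*152) + 185)*330 = ((-4 - 152) + 185)*330 = (-156 + 185)*330 = 29*330 = 9570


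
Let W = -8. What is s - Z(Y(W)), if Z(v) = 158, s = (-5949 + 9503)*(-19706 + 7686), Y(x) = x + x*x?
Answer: -42719238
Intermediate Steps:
Y(x) = x + x²
s = -42719080 (s = 3554*(-12020) = -42719080)
s - Z(Y(W)) = -42719080 - 1*158 = -42719080 - 158 = -42719238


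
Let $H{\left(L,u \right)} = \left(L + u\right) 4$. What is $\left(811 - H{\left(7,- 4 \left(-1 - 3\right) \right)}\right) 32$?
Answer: $23008$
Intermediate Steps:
$H{\left(L,u \right)} = 4 L + 4 u$
$\left(811 - H{\left(7,- 4 \left(-1 - 3\right) \right)}\right) 32 = \left(811 - \left(4 \cdot 7 + 4 \left(- 4 \left(-1 - 3\right)\right)\right)\right) 32 = \left(811 - \left(28 + 4 \left(\left(-4\right) \left(-4\right)\right)\right)\right) 32 = \left(811 - \left(28 + 4 \cdot 16\right)\right) 32 = \left(811 - \left(28 + 64\right)\right) 32 = \left(811 - 92\right) 32 = 719 \cdot 32 = 23008$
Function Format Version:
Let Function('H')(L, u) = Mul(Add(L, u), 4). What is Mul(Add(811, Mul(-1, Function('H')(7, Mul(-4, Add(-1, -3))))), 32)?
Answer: 23008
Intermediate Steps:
Function('H')(L, u) = Add(Mul(4, L), Mul(4, u))
Mul(Add(811, Mul(-1, Function('H')(7, Mul(-4, Add(-1, -3))))), 32) = Mul(Add(811, Mul(-1, Add(Mul(4, 7), Mul(4, Mul(-4, Add(-1, -3)))))), 32) = Mul(Add(811, Mul(-1, Add(28, Mul(4, Mul(-4, -4))))), 32) = Mul(Add(811, Mul(-1, Add(28, Mul(4, 16)))), 32) = Mul(Add(811, Mul(-1, Add(28, 64))), 32) = Mul(Add(811, Mul(-1, 92)), 32) = Mul(Add(811, -92), 32) = Mul(719, 32) = 23008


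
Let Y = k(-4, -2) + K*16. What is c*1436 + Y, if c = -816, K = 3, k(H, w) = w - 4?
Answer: -1171734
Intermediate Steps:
k(H, w) = -4 + w
Y = 42 (Y = (-4 - 2) + 3*16 = -6 + 48 = 42)
c*1436 + Y = -816*1436 + 42 = -1171776 + 42 = -1171734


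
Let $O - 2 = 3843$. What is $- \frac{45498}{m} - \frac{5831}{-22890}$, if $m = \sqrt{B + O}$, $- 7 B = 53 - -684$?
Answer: $\frac{833}{3270} - \frac{7583 \sqrt{183246}}{4363} \approx -743.75$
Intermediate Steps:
$O = 3845$ ($O = 2 + 3843 = 3845$)
$B = - \frac{737}{7}$ ($B = - \frac{53 - -684}{7} = - \frac{53 + 684}{7} = \left(- \frac{1}{7}\right) 737 = - \frac{737}{7} \approx -105.29$)
$m = \frac{\sqrt{183246}}{7}$ ($m = \sqrt{- \frac{737}{7} + 3845} = \sqrt{\frac{26178}{7}} = \frac{\sqrt{183246}}{7} \approx 61.153$)
$- \frac{45498}{m} - \frac{5831}{-22890} = - \frac{45498}{\frac{1}{7} \sqrt{183246}} - \frac{5831}{-22890} = - 45498 \frac{\sqrt{183246}}{26178} - - \frac{833}{3270} = - \frac{7583 \sqrt{183246}}{4363} + \frac{833}{3270} = \frac{833}{3270} - \frac{7583 \sqrt{183246}}{4363}$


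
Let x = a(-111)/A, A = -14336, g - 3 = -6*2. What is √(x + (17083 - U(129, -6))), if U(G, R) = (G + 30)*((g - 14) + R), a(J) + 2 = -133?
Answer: √4354074466/448 ≈ 147.29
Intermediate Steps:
a(J) = -135 (a(J) = -2 - 133 = -135)
g = -9 (g = 3 - 6*2 = 3 - 12 = -9)
U(G, R) = (-23 + R)*(30 + G) (U(G, R) = (G + 30)*((-9 - 14) + R) = (30 + G)*(-23 + R) = (-23 + R)*(30 + G))
x = 135/14336 (x = -135/(-14336) = -135*(-1/14336) = 135/14336 ≈ 0.0094168)
√(x + (17083 - U(129, -6))) = √(135/14336 + (17083 - (-690 - 23*129 + 30*(-6) + 129*(-6)))) = √(135/14336 + (17083 - (-690 - 2967 - 180 - 774))) = √(135/14336 + (17083 - 1*(-4611))) = √(135/14336 + (17083 + 4611)) = √(135/14336 + 21694) = √(311005319/14336) = √4354074466/448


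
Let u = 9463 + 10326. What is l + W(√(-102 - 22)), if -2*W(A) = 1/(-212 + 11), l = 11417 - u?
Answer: -3365543/402 ≈ -8372.0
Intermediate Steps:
u = 19789
l = -8372 (l = 11417 - 1*19789 = 11417 - 19789 = -8372)
W(A) = 1/402 (W(A) = -1/(2*(-212 + 11)) = -½/(-201) = -½*(-1/201) = 1/402)
l + W(√(-102 - 22)) = -8372 + 1/402 = -3365543/402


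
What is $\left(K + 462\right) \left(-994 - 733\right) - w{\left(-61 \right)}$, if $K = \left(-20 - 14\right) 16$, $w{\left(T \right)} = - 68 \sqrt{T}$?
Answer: $141614 + 68 i \sqrt{61} \approx 1.4161 \cdot 10^{5} + 531.1 i$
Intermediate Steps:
$K = -544$ ($K = \left(-34\right) 16 = -544$)
$\left(K + 462\right) \left(-994 - 733\right) - w{\left(-61 \right)} = \left(-544 + 462\right) \left(-994 - 733\right) - - 68 \sqrt{-61} = \left(-82\right) \left(-1727\right) - - 68 i \sqrt{61} = 141614 - - 68 i \sqrt{61} = 141614 + 68 i \sqrt{61}$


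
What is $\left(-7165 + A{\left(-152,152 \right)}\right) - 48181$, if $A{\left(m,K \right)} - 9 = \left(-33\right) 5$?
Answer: $-55502$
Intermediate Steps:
$A{\left(m,K \right)} = -156$ ($A{\left(m,K \right)} = 9 - 165 = -156$)
$\left(-7165 + A{\left(-152,152 \right)}\right) - 48181 = \left(-7165 - 156\right) - 48181 = -7321 - 48181 = -55502$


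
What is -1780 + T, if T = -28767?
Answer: -30547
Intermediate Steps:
-1780 + T = -1780 - 28767 = -30547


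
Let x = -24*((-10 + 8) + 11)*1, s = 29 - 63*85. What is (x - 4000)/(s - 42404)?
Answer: 2108/23865 ≈ 0.088330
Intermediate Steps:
s = -5326 (s = 29 - 5355 = -5326)
x = -216 (x = -24*(-2 + 11)*1 = -24*9*1 = -216*1 = -216)
(x - 4000)/(s - 42404) = (-216 - 4000)/(-5326 - 42404) = -4216/(-47730) = -4216*(-1/47730) = 2108/23865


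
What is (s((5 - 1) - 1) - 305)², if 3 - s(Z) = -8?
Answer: 86436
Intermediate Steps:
s(Z) = 11 (s(Z) = 3 - 1*(-8) = 3 + 8 = 11)
(s((5 - 1) - 1) - 305)² = (11 - 305)² = (-294)² = 86436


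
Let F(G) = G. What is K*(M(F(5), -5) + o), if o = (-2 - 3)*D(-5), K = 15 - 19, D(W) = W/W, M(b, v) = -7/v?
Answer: 72/5 ≈ 14.400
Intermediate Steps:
D(W) = 1
K = -4
o = -5 (o = (-2 - 3)*1 = -5*1 = -5)
K*(M(F(5), -5) + o) = -4*(-7/(-5) - 5) = -4*(-7*(-1/5) - 5) = -4*(7/5 - 5) = -4*(-18/5) = 72/5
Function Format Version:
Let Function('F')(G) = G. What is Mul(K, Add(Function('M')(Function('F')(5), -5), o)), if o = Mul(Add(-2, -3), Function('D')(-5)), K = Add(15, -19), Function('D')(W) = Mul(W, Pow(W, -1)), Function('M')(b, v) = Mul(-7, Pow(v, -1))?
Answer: Rational(72, 5) ≈ 14.400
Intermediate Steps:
Function('D')(W) = 1
K = -4
o = -5 (o = Mul(Add(-2, -3), 1) = Mul(-5, 1) = -5)
Mul(K, Add(Function('M')(Function('F')(5), -5), o)) = Mul(-4, Add(Mul(-7, Pow(-5, -1)), -5)) = Mul(-4, Add(Mul(-7, Rational(-1, 5)), -5)) = Mul(-4, Add(Rational(7, 5), -5)) = Mul(-4, Rational(-18, 5)) = Rational(72, 5)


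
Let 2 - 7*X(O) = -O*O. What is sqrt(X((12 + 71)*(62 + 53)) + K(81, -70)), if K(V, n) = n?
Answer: sqrt(637745759)/7 ≈ 3607.7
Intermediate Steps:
X(O) = 2/7 + O**2/7 (X(O) = 2/7 - (-1)*O*O/7 = 2/7 - (-1)*O**2/7 = 2/7 + O**2/7)
sqrt(X((12 + 71)*(62 + 53)) + K(81, -70)) = sqrt((2/7 + ((12 + 71)*(62 + 53))**2/7) - 70) = sqrt((2/7 + (83*115)**2/7) - 70) = sqrt((2/7 + (1/7)*9545**2) - 70) = sqrt((2/7 + (1/7)*91107025) - 70) = sqrt((2/7 + 91107025/7) - 70) = sqrt(91107027/7 - 70) = sqrt(91106537/7) = sqrt(637745759)/7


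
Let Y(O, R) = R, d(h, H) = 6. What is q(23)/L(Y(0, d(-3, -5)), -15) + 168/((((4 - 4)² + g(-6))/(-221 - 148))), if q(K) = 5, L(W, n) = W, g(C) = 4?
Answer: -92983/6 ≈ -15497.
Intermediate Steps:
q(23)/L(Y(0, d(-3, -5)), -15) + 168/((((4 - 4)² + g(-6))/(-221 - 148))) = 5/6 + 168/((((4 - 4)² + 4)/(-221 - 148))) = 5*(⅙) + 168/(((0² + 4)/(-369))) = ⅚ + 168/(((0 + 4)*(-1/369))) = ⅚ + 168/((4*(-1/369))) = ⅚ + 168/(-4/369) = ⅚ + 168*(-369/4) = ⅚ - 15498 = -92983/6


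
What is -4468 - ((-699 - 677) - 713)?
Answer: -2379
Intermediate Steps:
-4468 - ((-699 - 677) - 713) = -4468 - (-1376 - 713) = -4468 - 1*(-2089) = -4468 + 2089 = -2379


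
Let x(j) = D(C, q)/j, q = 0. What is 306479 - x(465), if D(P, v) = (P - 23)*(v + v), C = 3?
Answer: 306479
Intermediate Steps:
D(P, v) = 2*v*(-23 + P) (D(P, v) = (-23 + P)*(2*v) = 2*v*(-23 + P))
x(j) = 0 (x(j) = (2*0*(-23 + 3))/j = (2*0*(-20))/j = 0/j = 0)
306479 - x(465) = 306479 - 1*0 = 306479 + 0 = 306479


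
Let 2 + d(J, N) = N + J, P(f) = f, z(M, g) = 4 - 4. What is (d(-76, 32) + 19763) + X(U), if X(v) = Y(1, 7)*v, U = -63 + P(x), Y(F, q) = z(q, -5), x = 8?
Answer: 19717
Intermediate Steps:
z(M, g) = 0
Y(F, q) = 0
U = -55 (U = -63 + 8 = -55)
d(J, N) = -2 + J + N (d(J, N) = -2 + (N + J) = -2 + (J + N) = -2 + J + N)
X(v) = 0 (X(v) = 0*v = 0)
(d(-76, 32) + 19763) + X(U) = ((-2 - 76 + 32) + 19763) + 0 = (-46 + 19763) + 0 = 19717 + 0 = 19717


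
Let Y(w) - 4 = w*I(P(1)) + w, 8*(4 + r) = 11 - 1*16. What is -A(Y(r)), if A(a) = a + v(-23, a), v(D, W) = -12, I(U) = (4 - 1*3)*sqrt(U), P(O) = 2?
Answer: 101/8 + 37*sqrt(2)/8 ≈ 19.166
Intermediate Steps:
I(U) = sqrt(U) (I(U) = (4 - 3)*sqrt(U) = 1*sqrt(U) = sqrt(U))
r = -37/8 (r = -4 + (11 - 1*16)/8 = -4 + (11 - 16)/8 = -4 + (1/8)*(-5) = -4 - 5/8 = -37/8 ≈ -4.6250)
Y(w) = 4 + w + w*sqrt(2) (Y(w) = 4 + (w*sqrt(2) + w) = 4 + (w + w*sqrt(2)) = 4 + w + w*sqrt(2))
A(a) = -12 + a (A(a) = a - 12 = -12 + a)
-A(Y(r)) = -(-12 + (4 - 37/8 - 37*sqrt(2)/8)) = -(-12 + (-5/8 - 37*sqrt(2)/8)) = -(-101/8 - 37*sqrt(2)/8) = 101/8 + 37*sqrt(2)/8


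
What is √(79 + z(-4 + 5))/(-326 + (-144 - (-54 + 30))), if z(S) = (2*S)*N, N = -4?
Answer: -√71/446 ≈ -0.018893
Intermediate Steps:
z(S) = -8*S (z(S) = (2*S)*(-4) = -8*S)
√(79 + z(-4 + 5))/(-326 + (-144 - (-54 + 30))) = √(79 - 8*(-4 + 5))/(-326 + (-144 - (-54 + 30))) = √(79 - 8*1)/(-326 + (-144 - 1*(-24))) = √(79 - 8)/(-326 + (-144 + 24)) = √71/(-326 - 120) = √71/(-446) = √71*(-1/446) = -√71/446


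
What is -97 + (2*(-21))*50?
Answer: -2197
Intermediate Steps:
-97 + (2*(-21))*50 = -97 - 42*50 = -97 - 2100 = -2197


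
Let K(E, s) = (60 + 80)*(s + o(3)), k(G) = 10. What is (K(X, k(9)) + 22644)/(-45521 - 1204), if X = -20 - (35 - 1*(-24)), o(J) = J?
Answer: -24464/46725 ≈ -0.52357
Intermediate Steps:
X = -79 (X = -20 - (35 + 24) = -20 - 1*59 = -20 - 59 = -79)
K(E, s) = 420 + 140*s (K(E, s) = (60 + 80)*(s + 3) = 140*(3 + s) = 420 + 140*s)
(K(X, k(9)) + 22644)/(-45521 - 1204) = ((420 + 140*10) + 22644)/(-45521 - 1204) = ((420 + 1400) + 22644)/(-46725) = (1820 + 22644)*(-1/46725) = 24464*(-1/46725) = -24464/46725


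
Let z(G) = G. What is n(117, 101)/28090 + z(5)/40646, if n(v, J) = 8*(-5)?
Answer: -148539/114174614 ≈ -0.0013010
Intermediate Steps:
n(v, J) = -40
n(117, 101)/28090 + z(5)/40646 = -40/28090 + 5/40646 = -40*1/28090 + 5*(1/40646) = -4/2809 + 5/40646 = -148539/114174614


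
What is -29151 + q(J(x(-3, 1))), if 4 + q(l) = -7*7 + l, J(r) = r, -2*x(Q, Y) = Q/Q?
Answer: -58409/2 ≈ -29205.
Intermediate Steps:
x(Q, Y) = -½ (x(Q, Y) = -Q/(2*Q) = -½*1 = -½)
q(l) = -53 + l (q(l) = -4 + (-7*7 + l) = -4 + (-49 + l) = -53 + l)
-29151 + q(J(x(-3, 1))) = -29151 + (-53 - ½) = -29151 - 107/2 = -58409/2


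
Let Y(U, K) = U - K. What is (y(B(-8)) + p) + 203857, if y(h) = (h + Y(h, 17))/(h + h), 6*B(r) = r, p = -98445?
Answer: 843355/8 ≈ 1.0542e+5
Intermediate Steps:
B(r) = r/6
y(h) = (-17 + 2*h)/(2*h) (y(h) = (h + (h - 1*17))/(h + h) = (h + (h - 17))/((2*h)) = (h + (-17 + h))*(1/(2*h)) = (-17 + 2*h)*(1/(2*h)) = (-17 + 2*h)/(2*h))
(y(B(-8)) + p) + 203857 = ((-17/2 + (⅙)*(-8))/(((⅙)*(-8))) - 98445) + 203857 = ((-17/2 - 4/3)/(-4/3) - 98445) + 203857 = (-¾*(-59/6) - 98445) + 203857 = (59/8 - 98445) + 203857 = -787501/8 + 203857 = 843355/8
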